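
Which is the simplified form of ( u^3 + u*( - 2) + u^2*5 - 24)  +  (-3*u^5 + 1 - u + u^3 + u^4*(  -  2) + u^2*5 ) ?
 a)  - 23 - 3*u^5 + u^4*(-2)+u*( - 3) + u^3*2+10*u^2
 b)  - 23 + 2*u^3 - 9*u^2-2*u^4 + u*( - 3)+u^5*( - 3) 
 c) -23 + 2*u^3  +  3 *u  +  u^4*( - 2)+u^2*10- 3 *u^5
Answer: a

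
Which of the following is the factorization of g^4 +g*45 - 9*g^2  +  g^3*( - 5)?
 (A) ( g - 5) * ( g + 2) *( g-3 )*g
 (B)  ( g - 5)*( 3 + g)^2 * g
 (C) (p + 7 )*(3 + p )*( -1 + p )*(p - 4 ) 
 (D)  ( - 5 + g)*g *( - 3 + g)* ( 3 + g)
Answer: D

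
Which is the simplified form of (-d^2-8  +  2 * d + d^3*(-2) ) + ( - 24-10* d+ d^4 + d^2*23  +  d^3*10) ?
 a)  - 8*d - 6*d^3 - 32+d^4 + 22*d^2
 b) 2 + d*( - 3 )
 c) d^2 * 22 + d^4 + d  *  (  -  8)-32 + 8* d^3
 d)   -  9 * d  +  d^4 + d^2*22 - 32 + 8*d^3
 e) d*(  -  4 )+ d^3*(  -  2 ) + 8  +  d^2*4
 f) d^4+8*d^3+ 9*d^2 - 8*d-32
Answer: c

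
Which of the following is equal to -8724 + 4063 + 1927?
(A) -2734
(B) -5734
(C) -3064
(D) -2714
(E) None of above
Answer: A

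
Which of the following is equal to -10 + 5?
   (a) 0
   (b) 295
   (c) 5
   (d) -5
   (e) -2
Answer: d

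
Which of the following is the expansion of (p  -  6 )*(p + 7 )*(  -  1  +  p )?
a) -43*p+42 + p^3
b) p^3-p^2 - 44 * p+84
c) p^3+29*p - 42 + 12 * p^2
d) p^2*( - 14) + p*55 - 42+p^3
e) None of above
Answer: a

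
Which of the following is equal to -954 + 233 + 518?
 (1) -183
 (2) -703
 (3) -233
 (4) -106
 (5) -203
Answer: 5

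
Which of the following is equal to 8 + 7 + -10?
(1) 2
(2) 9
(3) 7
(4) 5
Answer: 4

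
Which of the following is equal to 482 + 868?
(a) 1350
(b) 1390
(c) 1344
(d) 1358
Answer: a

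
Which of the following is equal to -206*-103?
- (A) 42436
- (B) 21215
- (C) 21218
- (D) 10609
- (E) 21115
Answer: C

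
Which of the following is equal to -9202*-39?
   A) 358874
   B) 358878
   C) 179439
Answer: B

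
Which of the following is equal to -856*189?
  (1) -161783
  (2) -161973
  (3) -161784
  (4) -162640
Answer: 3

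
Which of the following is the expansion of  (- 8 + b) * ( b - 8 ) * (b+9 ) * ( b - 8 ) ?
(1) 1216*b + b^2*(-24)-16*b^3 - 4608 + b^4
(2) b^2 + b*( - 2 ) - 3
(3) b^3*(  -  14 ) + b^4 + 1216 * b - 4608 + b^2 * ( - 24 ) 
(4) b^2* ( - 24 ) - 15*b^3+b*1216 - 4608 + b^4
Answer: 4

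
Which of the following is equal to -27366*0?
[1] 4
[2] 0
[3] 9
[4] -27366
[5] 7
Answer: 2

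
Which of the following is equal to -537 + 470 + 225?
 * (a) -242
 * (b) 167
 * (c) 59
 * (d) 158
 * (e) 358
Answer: d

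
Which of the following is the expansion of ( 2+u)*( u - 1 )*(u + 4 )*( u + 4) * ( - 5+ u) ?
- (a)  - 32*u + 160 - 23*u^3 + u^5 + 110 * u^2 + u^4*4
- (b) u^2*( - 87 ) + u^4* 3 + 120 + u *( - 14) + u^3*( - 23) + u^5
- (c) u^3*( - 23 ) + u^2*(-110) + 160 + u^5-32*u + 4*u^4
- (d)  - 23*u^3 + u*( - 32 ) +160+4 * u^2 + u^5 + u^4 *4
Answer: c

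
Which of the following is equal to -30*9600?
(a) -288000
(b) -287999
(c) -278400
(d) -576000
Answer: a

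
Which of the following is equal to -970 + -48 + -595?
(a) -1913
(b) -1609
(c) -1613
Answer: c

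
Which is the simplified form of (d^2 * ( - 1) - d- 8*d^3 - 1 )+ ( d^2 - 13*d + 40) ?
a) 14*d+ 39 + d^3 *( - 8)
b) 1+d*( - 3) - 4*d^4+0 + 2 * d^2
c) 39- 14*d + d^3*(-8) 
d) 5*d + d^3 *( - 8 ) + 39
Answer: c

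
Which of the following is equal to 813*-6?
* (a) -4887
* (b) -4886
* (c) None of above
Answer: c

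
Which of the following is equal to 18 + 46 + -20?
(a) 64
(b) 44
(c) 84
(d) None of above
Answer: b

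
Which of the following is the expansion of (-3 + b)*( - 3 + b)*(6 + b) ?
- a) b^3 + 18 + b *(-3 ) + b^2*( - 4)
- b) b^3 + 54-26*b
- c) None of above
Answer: c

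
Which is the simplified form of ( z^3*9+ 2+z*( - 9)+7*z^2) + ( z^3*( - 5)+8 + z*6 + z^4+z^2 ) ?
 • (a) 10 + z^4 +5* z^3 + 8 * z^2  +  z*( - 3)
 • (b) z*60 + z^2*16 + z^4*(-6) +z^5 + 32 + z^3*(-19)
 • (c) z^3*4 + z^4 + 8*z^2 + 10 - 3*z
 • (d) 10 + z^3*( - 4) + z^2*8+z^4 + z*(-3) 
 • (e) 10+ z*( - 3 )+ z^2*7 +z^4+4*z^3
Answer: c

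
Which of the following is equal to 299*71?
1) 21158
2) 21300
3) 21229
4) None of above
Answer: 3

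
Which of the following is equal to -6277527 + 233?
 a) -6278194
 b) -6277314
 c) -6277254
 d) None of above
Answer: d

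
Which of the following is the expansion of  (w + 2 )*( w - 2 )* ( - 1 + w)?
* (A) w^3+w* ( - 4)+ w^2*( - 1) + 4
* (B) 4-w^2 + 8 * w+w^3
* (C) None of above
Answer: A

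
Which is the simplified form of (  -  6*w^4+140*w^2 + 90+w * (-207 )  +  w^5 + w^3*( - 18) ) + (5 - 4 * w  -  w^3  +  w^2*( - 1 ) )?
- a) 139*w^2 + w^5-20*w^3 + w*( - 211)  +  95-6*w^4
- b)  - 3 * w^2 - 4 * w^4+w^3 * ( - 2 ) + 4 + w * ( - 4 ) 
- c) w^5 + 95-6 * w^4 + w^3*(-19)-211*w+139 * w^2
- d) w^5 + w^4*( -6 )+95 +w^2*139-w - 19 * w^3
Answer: c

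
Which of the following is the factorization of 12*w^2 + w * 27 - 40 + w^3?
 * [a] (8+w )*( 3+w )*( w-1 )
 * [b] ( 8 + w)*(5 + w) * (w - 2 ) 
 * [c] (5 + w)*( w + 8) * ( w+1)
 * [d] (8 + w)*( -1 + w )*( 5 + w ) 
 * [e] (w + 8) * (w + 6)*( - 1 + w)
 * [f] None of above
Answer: d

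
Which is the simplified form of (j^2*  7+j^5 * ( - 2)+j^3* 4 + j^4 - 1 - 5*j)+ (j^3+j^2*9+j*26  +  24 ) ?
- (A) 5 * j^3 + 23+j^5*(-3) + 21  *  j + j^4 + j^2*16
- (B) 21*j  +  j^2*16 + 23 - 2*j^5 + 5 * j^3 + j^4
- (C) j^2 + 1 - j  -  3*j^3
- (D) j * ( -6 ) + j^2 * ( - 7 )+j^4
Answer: B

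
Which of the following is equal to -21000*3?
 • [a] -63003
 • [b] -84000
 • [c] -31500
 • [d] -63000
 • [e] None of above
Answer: d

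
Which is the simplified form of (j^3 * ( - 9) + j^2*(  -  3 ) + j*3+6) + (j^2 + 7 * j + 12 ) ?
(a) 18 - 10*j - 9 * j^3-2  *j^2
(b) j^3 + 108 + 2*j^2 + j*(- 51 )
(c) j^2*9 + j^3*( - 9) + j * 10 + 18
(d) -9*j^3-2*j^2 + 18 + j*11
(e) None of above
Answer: e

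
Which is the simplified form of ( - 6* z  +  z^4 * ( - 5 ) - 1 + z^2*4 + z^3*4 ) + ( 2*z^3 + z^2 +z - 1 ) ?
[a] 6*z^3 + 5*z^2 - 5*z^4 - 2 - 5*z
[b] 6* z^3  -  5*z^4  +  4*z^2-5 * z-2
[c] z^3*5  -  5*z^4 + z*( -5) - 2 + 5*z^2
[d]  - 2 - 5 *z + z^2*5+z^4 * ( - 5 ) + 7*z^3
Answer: a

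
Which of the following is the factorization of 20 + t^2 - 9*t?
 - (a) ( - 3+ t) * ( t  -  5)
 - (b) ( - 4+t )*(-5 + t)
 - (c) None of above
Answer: b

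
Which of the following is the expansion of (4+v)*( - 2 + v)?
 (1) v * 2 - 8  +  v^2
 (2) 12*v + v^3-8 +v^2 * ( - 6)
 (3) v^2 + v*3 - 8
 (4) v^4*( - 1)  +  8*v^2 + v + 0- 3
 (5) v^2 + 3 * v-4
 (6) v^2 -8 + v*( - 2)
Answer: 1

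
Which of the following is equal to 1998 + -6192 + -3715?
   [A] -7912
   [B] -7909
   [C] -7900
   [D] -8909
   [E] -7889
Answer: B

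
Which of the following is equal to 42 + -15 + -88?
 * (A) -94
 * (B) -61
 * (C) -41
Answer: B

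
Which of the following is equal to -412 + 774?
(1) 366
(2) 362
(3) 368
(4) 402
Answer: 2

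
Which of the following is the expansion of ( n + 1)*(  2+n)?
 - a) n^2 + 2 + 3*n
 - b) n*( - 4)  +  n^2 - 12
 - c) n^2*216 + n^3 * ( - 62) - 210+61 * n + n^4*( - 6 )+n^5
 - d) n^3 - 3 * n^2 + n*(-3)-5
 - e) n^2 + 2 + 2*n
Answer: a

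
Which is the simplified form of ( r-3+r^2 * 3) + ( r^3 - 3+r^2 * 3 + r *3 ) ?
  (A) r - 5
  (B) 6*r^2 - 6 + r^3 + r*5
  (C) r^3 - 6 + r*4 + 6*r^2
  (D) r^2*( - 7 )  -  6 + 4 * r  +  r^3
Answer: C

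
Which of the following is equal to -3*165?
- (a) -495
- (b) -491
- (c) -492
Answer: a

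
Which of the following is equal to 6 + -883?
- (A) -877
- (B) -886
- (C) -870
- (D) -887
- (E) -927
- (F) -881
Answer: A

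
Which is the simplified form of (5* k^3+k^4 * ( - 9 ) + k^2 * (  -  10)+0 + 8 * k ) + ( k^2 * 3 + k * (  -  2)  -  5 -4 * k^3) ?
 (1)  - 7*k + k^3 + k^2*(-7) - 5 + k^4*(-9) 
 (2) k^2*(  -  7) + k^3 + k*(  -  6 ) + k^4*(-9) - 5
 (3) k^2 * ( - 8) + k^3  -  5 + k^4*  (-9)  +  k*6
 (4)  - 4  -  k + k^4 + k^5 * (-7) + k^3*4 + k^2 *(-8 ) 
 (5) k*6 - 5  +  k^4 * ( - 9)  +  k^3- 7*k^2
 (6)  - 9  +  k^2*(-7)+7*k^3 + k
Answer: 5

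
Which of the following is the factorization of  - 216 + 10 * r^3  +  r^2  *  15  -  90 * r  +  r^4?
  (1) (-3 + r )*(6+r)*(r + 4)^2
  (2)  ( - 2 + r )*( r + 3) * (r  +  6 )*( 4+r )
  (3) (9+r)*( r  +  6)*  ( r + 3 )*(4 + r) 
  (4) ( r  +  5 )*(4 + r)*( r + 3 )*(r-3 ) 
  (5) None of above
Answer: 5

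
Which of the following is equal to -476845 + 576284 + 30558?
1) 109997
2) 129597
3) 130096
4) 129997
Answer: 4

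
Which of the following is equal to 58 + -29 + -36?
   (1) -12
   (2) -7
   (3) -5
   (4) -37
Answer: 2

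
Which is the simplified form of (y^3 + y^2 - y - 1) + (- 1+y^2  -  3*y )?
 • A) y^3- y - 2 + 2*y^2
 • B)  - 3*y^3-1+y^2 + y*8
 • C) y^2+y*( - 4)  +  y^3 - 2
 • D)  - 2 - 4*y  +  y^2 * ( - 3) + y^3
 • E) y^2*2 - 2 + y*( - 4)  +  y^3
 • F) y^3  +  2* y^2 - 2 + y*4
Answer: E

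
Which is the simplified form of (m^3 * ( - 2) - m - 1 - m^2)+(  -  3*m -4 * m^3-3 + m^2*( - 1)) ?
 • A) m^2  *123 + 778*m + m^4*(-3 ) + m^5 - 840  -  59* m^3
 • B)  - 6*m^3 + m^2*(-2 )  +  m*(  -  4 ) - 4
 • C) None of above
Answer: B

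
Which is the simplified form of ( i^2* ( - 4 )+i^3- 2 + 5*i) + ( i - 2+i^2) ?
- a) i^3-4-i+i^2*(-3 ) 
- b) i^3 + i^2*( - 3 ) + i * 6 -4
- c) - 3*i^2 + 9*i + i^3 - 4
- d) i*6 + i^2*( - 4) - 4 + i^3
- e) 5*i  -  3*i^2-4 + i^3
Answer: b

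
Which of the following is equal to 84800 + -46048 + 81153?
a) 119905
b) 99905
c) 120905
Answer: a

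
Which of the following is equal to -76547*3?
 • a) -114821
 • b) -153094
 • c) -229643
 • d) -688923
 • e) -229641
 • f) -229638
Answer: e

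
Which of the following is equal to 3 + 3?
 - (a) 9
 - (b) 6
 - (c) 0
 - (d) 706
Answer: b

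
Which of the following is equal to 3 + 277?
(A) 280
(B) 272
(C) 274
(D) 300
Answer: A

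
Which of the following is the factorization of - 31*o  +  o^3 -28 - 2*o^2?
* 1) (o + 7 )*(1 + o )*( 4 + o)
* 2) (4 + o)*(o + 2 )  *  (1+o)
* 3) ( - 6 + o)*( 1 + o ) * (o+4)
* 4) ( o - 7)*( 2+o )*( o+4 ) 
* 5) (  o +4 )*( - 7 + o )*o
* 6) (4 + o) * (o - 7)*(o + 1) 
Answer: 6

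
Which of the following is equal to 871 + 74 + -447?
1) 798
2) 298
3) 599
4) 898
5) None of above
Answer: 5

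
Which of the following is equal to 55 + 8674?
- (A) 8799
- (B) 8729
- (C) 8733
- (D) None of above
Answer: B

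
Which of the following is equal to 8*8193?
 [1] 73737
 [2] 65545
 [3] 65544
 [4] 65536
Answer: 3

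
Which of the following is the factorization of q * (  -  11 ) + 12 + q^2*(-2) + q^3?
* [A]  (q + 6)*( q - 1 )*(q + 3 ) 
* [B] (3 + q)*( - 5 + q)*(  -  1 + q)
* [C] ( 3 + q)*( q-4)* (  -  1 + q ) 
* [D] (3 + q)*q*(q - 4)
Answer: C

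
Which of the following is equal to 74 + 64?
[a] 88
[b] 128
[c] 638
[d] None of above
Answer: d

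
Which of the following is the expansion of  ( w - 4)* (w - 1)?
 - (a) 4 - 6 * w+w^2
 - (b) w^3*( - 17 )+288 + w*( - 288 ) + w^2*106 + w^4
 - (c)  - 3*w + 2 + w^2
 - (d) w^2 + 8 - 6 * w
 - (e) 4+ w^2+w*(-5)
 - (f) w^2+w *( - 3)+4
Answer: e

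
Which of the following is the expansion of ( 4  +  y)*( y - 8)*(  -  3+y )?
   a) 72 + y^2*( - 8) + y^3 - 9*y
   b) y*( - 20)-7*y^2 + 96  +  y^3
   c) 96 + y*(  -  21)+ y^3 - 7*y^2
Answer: b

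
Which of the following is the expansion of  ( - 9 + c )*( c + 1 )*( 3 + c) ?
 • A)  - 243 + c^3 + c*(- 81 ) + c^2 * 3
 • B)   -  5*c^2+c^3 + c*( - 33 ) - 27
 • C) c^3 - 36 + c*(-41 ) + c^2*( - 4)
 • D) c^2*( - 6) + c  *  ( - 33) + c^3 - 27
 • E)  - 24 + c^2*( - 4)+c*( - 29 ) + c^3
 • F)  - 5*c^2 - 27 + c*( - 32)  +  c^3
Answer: B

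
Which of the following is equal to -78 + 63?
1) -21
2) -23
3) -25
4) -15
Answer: 4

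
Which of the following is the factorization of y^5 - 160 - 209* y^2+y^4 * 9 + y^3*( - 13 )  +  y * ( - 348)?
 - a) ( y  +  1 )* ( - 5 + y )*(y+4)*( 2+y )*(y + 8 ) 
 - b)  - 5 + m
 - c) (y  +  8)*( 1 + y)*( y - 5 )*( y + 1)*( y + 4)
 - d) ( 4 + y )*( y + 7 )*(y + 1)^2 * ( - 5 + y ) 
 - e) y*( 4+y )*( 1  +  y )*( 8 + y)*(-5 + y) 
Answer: c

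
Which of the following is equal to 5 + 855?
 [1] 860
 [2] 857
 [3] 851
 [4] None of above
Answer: 1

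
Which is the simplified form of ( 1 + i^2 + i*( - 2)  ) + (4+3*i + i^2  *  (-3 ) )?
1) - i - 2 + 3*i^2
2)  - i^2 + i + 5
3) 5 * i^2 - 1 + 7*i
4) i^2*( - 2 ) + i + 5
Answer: 4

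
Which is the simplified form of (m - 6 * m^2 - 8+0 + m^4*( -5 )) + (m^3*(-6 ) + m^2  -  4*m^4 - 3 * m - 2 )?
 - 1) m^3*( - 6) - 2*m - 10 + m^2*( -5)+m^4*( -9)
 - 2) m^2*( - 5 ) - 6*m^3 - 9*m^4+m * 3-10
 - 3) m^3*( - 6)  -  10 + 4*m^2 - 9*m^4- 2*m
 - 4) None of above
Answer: 1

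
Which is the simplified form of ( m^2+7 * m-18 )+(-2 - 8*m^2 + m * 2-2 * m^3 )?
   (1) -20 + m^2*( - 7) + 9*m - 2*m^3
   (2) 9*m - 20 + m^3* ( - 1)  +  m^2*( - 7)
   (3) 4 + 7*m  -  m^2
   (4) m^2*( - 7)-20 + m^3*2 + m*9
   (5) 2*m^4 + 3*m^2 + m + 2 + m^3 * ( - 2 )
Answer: 1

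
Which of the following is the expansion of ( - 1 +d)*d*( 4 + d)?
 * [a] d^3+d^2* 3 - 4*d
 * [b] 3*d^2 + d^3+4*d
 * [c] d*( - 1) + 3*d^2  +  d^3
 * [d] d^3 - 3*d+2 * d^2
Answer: a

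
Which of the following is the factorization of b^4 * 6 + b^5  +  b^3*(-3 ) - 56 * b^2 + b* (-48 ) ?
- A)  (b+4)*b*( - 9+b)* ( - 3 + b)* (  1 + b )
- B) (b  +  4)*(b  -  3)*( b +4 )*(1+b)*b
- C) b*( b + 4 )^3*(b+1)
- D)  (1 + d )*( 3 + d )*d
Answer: B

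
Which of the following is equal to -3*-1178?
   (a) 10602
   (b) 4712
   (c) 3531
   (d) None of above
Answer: d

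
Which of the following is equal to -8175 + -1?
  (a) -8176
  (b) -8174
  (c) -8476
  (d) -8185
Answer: a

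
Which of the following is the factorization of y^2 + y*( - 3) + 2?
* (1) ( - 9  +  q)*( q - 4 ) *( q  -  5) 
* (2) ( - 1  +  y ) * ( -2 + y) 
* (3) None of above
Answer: 2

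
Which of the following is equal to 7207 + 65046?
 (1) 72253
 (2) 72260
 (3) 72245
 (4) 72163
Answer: 1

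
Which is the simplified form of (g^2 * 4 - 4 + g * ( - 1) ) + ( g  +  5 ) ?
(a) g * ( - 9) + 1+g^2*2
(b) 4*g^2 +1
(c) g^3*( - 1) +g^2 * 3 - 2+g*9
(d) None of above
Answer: b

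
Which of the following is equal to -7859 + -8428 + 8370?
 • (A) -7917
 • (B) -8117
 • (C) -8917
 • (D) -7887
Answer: A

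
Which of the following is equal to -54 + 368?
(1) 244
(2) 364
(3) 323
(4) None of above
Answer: 4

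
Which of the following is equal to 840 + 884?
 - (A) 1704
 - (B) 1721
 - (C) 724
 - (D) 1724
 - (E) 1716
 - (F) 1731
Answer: D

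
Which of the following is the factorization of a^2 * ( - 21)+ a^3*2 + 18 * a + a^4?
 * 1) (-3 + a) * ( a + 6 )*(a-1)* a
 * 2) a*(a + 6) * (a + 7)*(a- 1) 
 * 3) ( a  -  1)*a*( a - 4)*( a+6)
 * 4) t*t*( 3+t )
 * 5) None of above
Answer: 1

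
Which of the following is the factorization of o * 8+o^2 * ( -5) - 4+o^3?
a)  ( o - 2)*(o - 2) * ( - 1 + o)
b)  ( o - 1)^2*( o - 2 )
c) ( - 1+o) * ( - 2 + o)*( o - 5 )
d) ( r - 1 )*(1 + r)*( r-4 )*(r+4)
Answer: a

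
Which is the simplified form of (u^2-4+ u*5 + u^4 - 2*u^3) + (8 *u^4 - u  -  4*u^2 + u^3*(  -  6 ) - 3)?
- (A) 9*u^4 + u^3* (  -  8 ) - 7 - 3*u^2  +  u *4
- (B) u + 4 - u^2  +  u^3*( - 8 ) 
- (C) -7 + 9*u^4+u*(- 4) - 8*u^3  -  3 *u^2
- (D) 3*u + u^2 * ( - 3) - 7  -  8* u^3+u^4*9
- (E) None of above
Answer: A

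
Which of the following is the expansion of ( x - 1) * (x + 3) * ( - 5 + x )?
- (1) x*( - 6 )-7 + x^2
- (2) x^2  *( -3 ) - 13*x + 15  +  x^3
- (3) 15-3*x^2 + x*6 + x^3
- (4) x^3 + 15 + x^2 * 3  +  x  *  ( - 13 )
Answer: 2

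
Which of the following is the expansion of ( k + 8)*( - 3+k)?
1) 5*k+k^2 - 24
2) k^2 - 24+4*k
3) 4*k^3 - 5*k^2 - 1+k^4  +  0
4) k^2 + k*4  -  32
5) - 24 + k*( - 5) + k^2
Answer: 1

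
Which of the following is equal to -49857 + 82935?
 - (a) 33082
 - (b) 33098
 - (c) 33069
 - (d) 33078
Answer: d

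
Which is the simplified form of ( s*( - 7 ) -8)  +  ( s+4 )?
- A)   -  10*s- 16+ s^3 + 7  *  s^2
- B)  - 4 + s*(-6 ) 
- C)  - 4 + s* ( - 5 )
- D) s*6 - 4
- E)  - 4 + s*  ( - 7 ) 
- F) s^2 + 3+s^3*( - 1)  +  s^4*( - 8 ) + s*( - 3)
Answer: B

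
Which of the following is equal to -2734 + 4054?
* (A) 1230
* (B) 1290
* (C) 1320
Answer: C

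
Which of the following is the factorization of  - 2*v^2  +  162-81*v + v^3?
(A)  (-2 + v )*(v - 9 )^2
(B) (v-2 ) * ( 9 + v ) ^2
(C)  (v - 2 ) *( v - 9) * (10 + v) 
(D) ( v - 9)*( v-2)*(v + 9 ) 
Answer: D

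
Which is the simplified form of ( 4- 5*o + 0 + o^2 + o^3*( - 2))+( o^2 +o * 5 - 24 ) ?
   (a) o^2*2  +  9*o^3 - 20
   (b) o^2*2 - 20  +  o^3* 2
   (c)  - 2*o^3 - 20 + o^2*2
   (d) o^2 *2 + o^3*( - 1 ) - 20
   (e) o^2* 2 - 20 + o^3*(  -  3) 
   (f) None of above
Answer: c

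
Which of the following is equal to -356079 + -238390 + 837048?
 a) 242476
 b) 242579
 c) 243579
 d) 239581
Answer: b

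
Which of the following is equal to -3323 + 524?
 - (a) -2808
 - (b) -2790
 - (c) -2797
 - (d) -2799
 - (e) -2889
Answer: d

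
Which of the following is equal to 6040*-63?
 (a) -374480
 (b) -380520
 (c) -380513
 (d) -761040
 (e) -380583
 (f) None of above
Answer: b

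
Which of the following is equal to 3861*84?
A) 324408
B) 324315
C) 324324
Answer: C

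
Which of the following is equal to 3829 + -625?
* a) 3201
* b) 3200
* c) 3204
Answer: c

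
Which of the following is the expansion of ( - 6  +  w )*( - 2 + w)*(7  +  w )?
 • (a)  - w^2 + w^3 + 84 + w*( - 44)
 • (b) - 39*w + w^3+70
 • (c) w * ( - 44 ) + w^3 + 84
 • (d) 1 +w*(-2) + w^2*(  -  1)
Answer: a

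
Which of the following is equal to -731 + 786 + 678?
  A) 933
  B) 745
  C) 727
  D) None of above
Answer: D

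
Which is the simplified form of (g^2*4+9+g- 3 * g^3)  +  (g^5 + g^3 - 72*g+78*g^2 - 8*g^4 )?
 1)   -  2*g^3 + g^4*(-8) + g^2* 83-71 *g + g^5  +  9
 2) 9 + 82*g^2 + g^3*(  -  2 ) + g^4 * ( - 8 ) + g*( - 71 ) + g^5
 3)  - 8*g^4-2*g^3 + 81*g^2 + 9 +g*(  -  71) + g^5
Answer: 2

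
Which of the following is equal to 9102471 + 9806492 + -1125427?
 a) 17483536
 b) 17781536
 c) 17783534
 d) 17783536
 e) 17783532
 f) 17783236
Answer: d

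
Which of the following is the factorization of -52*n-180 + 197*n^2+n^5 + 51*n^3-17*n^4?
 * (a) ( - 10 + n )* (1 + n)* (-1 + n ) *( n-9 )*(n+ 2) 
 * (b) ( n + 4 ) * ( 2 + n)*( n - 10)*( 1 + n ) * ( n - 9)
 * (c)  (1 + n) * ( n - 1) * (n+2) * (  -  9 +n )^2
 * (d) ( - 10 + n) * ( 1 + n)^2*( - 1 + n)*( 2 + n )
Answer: a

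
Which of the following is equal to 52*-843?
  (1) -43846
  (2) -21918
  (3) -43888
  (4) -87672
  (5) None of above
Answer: 5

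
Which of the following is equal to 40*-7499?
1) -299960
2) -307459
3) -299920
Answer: 1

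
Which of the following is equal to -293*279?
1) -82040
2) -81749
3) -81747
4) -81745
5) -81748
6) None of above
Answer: 3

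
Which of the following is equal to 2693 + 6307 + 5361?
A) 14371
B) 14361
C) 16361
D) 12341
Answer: B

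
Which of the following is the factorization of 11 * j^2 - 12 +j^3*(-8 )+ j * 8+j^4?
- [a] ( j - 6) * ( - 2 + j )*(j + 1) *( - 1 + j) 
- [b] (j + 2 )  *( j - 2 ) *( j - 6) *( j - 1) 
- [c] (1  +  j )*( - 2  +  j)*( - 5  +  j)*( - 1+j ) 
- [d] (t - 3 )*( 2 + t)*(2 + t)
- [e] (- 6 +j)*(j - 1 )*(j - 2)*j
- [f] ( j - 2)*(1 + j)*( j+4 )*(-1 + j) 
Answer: a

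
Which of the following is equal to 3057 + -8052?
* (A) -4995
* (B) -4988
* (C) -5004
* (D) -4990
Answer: A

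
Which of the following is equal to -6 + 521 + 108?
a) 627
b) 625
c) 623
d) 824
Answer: c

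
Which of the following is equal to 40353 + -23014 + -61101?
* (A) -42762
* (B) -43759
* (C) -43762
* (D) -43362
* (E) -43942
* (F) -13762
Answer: C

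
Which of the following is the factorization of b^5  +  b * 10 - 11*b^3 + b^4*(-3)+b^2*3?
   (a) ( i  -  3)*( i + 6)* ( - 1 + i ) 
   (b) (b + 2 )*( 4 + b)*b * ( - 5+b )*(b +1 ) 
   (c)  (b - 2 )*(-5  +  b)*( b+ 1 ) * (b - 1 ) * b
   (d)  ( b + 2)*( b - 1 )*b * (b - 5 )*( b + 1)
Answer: d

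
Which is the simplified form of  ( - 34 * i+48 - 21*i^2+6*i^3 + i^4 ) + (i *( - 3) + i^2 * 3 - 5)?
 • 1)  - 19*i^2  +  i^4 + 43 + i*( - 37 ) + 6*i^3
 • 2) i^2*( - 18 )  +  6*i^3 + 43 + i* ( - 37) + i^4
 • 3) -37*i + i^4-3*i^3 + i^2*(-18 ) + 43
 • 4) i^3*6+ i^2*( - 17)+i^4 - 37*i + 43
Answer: 2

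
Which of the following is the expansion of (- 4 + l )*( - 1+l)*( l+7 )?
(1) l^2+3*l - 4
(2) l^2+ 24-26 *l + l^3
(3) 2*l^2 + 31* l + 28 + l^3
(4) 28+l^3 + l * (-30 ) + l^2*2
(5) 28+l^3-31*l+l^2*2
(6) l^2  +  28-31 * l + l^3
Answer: 5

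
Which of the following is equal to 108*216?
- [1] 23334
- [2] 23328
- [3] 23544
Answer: 2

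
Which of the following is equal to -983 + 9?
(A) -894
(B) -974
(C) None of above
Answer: B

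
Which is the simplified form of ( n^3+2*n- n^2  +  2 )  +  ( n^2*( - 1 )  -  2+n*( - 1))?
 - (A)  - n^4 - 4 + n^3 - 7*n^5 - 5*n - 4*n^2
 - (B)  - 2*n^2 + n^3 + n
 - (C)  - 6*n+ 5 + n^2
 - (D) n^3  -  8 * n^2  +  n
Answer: B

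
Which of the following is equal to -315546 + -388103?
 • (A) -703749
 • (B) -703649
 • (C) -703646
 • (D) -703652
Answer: B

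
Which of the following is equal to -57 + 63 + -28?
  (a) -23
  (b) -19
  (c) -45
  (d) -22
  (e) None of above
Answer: d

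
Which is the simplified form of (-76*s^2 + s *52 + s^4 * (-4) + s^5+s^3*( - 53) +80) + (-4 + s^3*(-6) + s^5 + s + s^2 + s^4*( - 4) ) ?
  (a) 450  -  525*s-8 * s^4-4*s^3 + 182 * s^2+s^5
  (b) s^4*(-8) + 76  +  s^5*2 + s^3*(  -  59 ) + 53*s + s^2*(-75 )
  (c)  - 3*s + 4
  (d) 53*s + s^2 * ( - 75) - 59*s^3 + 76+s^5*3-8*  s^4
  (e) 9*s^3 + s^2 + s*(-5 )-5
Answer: b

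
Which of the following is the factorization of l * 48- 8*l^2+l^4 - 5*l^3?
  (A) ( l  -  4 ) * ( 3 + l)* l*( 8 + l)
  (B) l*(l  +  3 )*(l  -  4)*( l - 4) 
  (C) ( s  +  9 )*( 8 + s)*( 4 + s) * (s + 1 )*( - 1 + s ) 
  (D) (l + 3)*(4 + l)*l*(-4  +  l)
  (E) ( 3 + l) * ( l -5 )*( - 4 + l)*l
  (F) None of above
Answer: B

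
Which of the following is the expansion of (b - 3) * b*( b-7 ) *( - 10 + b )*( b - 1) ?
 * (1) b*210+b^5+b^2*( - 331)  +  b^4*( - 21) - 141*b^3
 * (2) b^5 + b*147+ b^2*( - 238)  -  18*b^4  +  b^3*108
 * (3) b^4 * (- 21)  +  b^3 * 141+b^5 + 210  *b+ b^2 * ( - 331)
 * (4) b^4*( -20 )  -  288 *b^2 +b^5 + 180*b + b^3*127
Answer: 3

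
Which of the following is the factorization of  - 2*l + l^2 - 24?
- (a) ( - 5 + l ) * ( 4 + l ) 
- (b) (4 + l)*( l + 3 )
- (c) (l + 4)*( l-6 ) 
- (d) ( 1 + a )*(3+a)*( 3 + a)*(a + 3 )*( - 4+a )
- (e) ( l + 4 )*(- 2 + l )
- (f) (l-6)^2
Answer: c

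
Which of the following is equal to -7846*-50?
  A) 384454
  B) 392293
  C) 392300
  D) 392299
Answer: C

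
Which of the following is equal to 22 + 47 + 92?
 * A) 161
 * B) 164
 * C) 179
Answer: A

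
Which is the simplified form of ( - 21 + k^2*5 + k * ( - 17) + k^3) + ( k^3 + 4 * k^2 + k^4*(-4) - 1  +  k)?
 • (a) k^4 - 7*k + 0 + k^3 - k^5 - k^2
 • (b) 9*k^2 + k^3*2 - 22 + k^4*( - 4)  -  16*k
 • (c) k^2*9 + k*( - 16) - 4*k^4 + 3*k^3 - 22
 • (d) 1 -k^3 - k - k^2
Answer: b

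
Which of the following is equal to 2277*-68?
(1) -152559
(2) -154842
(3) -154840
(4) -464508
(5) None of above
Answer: 5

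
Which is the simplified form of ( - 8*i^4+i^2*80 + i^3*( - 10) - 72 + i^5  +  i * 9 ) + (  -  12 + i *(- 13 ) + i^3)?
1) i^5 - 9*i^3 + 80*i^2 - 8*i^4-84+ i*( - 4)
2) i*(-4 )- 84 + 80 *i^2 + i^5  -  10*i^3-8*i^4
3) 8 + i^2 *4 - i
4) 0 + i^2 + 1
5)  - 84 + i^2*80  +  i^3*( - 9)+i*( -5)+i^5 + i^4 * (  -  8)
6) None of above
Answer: 1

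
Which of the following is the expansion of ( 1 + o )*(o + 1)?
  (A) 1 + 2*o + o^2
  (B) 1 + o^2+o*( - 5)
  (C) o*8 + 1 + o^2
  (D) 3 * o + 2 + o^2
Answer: A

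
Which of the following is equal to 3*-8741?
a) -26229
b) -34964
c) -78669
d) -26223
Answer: d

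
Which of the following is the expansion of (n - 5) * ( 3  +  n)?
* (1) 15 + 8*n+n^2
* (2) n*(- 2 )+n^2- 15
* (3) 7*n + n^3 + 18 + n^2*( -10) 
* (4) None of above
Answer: 2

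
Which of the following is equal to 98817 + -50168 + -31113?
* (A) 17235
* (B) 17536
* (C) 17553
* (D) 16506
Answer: B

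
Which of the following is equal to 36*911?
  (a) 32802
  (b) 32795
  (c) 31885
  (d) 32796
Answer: d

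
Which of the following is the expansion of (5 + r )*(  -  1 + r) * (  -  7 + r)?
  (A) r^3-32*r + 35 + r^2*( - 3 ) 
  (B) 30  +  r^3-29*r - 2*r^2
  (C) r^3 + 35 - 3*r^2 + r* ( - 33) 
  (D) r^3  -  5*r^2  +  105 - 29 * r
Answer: C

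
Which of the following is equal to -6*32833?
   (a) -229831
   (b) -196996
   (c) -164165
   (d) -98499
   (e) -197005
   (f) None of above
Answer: f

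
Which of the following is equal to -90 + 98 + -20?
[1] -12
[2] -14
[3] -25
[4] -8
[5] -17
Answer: 1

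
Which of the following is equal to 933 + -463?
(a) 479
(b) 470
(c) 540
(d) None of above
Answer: b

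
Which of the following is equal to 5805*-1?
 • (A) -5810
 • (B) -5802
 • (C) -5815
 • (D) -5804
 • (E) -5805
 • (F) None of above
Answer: E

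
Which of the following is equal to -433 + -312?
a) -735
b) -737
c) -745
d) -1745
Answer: c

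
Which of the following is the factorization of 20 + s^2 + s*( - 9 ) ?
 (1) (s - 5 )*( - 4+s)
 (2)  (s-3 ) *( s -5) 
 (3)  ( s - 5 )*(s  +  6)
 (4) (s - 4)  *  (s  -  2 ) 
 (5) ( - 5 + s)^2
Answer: 1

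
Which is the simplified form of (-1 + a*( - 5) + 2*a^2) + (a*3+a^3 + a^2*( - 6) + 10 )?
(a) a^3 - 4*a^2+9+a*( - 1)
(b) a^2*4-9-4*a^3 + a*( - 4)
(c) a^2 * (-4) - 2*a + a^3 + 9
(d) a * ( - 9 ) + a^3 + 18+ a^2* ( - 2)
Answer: c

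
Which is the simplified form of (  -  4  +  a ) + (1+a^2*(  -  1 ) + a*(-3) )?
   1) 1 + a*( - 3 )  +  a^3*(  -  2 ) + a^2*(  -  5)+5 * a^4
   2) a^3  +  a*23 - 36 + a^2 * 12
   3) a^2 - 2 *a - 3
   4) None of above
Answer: 4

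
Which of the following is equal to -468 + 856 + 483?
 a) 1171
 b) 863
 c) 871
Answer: c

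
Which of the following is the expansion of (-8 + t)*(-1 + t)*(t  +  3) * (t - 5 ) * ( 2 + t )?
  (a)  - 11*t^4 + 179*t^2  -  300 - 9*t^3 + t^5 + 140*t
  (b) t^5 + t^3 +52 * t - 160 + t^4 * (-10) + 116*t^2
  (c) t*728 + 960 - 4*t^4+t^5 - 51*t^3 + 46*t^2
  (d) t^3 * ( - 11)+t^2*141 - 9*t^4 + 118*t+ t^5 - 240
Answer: d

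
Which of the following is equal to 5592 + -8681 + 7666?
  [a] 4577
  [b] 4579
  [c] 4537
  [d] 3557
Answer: a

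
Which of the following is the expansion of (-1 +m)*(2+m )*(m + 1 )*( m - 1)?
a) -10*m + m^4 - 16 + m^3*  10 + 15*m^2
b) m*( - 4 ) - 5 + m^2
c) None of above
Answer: c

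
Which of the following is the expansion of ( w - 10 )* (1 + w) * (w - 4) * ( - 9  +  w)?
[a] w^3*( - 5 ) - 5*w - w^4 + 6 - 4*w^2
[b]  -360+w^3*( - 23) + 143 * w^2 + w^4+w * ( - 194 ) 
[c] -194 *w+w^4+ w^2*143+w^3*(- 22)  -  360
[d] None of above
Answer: c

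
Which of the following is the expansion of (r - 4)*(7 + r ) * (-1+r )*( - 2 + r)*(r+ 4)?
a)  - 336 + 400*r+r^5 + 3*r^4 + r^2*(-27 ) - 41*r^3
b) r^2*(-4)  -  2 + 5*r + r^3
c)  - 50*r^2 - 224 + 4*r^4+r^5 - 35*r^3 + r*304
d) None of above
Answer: c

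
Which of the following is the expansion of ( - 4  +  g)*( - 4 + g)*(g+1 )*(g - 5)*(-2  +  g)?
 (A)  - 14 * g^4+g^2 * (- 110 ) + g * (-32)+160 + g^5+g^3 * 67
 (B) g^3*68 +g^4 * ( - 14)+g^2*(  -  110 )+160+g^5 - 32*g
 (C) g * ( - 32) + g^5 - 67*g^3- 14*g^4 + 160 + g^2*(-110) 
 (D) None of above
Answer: A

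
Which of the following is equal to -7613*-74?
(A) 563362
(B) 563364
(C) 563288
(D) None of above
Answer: A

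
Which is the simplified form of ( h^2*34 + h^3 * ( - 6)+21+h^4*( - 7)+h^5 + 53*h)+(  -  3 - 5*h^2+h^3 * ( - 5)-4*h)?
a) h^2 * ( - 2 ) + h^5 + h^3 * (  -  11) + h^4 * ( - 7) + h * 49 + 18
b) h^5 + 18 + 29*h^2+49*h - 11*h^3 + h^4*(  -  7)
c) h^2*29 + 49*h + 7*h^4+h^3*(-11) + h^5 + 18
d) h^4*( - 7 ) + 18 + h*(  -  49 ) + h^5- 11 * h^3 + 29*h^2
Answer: b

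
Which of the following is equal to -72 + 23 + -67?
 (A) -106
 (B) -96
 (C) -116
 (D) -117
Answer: C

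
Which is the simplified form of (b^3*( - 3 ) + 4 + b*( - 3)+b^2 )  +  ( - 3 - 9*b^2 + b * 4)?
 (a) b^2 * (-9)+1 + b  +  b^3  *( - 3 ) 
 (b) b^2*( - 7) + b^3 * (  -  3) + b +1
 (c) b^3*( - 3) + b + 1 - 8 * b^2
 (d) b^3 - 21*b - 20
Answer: c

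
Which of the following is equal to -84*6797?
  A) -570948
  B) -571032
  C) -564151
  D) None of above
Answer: A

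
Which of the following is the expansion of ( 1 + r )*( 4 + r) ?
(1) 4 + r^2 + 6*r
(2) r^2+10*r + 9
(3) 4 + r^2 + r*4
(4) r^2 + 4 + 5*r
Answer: 4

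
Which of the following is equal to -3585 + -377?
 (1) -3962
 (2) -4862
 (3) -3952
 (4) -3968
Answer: 1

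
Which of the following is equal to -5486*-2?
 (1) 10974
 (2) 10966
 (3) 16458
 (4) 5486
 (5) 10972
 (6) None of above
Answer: 5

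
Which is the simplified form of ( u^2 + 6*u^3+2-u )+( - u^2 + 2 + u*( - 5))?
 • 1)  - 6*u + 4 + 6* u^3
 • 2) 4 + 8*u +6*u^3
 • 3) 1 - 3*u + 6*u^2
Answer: 1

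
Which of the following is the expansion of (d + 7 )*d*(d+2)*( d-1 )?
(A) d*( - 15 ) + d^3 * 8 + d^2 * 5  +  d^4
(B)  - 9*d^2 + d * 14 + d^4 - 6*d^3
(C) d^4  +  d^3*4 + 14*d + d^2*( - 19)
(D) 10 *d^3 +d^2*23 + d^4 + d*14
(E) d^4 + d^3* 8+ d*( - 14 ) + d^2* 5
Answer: E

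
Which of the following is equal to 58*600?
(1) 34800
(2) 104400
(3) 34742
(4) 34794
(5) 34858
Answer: 1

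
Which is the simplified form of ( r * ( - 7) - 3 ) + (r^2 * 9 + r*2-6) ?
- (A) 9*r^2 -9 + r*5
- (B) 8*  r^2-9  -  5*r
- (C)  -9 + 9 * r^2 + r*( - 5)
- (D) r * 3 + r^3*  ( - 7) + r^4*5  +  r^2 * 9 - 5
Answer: C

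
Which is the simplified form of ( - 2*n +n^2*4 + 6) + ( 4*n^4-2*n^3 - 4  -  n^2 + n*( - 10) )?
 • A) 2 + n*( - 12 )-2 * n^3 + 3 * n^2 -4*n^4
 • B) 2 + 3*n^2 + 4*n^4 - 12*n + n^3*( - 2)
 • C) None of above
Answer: B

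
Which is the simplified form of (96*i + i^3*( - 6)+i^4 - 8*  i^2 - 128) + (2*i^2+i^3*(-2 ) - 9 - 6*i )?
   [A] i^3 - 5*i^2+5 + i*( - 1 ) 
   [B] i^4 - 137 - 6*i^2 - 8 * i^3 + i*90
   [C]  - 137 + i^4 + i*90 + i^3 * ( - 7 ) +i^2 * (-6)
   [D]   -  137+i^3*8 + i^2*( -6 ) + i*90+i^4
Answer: B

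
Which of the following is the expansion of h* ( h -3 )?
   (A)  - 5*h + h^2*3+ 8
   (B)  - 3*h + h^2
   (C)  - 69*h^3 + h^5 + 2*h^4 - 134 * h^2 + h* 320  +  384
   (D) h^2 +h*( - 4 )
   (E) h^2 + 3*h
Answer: B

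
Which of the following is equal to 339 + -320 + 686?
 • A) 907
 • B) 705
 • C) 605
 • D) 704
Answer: B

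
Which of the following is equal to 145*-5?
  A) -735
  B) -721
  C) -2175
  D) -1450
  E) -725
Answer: E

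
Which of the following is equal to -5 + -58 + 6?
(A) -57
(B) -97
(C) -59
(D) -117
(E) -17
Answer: A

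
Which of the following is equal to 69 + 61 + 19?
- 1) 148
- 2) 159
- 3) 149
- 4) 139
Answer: 3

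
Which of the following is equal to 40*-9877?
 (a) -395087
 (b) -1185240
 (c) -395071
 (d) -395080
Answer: d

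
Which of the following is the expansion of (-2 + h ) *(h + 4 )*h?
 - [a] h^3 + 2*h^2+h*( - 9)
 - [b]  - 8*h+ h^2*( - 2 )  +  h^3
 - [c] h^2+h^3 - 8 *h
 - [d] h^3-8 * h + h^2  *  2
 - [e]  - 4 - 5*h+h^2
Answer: d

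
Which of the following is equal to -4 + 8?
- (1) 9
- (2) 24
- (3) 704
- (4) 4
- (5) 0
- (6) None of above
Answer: 4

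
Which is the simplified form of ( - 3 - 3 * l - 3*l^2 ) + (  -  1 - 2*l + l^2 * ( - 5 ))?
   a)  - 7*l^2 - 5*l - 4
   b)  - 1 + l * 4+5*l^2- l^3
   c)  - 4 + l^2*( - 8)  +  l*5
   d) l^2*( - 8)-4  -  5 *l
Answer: d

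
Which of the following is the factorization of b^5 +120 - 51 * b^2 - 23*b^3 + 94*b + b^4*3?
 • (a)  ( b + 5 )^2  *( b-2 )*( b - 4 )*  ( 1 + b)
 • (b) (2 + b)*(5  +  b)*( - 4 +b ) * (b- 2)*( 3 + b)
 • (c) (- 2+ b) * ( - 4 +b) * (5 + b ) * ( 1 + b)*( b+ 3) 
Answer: c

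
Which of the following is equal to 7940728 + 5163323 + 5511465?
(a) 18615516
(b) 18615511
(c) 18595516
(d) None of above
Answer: a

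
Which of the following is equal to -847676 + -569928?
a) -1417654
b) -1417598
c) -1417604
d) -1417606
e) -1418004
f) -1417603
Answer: c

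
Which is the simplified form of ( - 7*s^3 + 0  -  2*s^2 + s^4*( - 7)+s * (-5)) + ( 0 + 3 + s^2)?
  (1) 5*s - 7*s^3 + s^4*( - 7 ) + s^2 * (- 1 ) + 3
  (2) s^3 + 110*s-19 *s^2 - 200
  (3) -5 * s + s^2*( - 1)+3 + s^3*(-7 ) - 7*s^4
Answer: 3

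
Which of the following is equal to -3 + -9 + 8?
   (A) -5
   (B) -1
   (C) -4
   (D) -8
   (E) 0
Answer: C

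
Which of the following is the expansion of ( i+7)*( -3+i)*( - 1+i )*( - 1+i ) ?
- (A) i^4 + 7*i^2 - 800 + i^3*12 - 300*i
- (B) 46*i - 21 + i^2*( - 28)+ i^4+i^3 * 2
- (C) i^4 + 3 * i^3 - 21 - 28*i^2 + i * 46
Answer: B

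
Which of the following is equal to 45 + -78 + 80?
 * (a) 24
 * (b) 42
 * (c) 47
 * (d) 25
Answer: c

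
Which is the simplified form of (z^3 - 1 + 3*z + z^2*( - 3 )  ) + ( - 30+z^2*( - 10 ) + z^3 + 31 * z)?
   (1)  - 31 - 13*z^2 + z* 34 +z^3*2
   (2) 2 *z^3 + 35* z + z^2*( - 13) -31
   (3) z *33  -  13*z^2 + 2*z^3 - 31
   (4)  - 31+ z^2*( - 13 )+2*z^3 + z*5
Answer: 1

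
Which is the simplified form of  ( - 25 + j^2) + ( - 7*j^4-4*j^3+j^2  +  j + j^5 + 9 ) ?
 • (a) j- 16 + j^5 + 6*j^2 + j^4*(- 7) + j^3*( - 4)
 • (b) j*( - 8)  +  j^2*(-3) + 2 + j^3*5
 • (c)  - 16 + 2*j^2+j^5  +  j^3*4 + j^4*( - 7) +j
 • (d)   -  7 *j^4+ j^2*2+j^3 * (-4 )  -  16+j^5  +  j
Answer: d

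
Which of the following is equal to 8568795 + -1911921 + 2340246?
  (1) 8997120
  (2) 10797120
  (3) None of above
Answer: 1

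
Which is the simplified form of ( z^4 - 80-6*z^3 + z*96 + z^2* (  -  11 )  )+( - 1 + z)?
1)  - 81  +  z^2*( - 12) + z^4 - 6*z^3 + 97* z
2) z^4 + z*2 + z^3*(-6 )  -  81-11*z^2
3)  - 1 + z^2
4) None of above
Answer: 4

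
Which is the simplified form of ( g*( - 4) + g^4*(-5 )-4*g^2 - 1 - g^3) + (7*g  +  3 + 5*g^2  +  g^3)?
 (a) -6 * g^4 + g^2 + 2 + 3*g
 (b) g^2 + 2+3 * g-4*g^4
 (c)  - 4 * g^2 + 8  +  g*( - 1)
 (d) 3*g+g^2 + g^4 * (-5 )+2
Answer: d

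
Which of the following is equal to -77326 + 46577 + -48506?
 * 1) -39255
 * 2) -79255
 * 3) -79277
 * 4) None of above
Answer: 2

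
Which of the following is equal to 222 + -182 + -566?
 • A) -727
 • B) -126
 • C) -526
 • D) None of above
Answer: C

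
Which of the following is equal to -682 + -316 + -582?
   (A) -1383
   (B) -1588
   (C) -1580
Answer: C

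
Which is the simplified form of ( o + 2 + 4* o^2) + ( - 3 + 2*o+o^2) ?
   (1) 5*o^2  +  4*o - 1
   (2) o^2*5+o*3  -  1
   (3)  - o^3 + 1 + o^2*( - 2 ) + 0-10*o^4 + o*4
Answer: 2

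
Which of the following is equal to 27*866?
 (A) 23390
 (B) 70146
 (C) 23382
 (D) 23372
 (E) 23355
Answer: C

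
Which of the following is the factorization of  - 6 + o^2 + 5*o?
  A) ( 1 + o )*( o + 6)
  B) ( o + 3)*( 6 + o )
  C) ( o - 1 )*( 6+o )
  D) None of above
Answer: C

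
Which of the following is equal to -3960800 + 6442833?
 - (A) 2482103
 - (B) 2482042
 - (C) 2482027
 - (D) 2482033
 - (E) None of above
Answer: D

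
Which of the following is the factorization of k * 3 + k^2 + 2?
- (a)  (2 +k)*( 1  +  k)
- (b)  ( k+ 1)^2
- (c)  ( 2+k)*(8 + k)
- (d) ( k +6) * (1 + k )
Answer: a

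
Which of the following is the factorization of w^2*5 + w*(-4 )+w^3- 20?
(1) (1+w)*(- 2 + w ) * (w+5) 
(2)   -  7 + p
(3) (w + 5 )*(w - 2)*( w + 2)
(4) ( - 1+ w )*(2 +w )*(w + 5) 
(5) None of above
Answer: 3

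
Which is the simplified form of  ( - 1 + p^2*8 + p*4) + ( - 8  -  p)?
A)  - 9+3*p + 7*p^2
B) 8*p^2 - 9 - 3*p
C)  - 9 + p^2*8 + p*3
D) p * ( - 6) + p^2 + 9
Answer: C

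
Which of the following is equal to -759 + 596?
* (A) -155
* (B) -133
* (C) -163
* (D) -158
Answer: C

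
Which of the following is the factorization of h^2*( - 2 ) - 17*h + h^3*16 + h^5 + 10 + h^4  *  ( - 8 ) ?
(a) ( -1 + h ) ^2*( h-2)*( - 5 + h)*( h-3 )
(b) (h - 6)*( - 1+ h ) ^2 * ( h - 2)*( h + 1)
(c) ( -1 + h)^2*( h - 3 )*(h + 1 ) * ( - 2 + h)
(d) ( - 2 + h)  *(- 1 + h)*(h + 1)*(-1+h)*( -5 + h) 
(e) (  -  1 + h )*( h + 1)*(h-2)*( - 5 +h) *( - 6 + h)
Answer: d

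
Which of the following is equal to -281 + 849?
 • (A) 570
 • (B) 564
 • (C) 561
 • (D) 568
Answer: D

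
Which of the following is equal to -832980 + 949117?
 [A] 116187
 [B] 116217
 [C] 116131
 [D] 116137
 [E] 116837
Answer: D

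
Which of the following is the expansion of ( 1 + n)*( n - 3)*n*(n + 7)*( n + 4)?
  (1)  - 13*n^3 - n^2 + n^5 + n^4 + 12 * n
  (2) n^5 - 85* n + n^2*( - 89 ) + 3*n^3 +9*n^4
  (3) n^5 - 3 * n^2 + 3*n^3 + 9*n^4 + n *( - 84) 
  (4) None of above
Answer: 4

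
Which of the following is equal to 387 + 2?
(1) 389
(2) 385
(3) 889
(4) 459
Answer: 1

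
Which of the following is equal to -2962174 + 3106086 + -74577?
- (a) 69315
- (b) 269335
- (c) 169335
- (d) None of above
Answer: d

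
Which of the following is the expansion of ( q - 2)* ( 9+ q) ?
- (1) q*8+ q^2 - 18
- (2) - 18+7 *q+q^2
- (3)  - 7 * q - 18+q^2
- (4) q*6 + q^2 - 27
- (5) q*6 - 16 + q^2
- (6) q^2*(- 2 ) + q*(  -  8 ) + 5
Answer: 2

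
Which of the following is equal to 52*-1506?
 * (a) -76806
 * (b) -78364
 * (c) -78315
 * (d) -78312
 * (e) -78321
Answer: d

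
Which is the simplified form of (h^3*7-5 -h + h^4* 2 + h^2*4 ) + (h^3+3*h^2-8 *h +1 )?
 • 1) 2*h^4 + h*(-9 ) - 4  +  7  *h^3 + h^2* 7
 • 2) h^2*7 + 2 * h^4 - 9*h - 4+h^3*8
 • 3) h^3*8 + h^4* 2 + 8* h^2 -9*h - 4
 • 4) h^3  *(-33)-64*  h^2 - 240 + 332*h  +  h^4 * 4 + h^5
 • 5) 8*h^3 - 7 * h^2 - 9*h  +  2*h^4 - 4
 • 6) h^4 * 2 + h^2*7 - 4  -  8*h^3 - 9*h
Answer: 2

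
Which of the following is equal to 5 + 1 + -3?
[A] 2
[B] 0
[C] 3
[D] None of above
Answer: C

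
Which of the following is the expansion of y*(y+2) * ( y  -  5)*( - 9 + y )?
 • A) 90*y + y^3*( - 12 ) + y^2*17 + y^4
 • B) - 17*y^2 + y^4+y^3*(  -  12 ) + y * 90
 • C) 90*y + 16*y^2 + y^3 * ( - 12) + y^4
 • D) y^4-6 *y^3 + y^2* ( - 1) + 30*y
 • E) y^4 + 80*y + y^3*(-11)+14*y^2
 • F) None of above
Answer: A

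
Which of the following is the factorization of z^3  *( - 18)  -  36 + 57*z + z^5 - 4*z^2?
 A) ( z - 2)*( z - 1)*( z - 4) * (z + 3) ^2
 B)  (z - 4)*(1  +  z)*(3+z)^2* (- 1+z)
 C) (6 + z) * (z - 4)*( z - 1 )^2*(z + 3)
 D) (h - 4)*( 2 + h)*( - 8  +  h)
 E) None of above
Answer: E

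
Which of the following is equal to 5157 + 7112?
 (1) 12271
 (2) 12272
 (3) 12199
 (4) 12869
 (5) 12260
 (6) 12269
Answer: 6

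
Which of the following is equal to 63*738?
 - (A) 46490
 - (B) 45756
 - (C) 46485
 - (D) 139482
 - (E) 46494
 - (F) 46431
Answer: E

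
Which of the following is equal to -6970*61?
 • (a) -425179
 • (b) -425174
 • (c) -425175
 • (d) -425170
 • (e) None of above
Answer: d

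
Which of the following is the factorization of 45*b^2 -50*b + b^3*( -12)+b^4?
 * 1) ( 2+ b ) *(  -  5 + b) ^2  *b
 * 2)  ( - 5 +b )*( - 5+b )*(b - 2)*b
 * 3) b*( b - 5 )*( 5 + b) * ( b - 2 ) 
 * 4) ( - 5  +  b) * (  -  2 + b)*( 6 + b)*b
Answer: 2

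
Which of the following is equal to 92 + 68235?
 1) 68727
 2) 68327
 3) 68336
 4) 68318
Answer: 2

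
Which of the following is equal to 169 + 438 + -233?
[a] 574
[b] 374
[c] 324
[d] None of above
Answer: b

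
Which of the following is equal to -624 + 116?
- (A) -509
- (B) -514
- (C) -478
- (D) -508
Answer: D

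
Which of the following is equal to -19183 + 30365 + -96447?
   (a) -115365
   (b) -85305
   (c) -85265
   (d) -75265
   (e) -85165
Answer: c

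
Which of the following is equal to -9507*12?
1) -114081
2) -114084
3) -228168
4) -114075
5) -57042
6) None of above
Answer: 2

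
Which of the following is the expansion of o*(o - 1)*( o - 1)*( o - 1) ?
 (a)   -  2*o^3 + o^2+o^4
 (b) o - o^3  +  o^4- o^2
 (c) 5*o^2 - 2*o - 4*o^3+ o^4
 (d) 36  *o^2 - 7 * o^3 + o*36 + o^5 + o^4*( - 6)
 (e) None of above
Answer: e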